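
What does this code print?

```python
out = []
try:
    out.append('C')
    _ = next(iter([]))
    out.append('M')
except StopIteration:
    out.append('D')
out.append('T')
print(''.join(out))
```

Execution trace: 'C' (try body) → 'D' (except StopIteration) → 'T' (after the try/except). Output: CDT

Answer: CDT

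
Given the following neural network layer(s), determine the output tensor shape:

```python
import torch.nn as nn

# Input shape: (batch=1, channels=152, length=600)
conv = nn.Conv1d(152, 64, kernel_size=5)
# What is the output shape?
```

Input: (1, 152, 600) -> Output: (1, 64, 596)

Answer: (1, 64, 596)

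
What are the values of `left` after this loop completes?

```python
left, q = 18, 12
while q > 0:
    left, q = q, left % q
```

GCD of 18 and 12
`left` takes the values: 18 → 12 → 6

Answer: 6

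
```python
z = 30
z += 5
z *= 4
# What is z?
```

Trace:
`z = 30` → z = 30
`z += 5` → z = 35
`z *= 4` → z = 140
So z = 140

Answer: 140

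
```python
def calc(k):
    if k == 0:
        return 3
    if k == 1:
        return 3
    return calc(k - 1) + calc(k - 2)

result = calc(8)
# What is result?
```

Build up from base cases: calc(0)=3, calc(1)=3, calc(2)=6, calc(3)=9, calc(4)=15, calc(5)=24, calc(6)=39, ..., calc(8)=102

Answer: 102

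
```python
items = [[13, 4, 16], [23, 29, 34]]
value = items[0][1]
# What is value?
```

Trace:
`items = [[13, 4, 16], [23, 29, 34]]` → items = [[13, 4, 16], [23, 29, 34]]
`value = items[0][1]` → value = 4
So value = 4

Answer: 4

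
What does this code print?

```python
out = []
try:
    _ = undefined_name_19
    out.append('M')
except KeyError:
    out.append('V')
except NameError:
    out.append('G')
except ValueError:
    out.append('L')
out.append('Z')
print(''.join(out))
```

Execution trace: 'G' (except NameError) → 'Z' (after the try/except). Output: GZ

Answer: GZ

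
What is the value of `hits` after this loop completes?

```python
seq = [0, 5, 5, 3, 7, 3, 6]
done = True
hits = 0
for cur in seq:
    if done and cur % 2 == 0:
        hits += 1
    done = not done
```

Count even values at even positions
`hits` takes the values: 0 → 1 → 2

Answer: 2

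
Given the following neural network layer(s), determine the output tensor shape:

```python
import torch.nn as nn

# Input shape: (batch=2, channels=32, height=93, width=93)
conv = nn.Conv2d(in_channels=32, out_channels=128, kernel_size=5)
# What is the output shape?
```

Input: (2, 32, 93, 93) -> Output: (2, 128, 89, 89)

Answer: (2, 128, 89, 89)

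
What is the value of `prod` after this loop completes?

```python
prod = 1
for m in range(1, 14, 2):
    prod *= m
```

Product of 1, 3, 5, ... up to 13
`prod` takes the values: 1 → 3 → 15 → 105 → 945 → 10395 → 135135

Answer: 135135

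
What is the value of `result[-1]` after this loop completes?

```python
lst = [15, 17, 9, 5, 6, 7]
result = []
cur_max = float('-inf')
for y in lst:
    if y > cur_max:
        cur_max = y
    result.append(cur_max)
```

Running max ends at 17
`result` takes the values: [] → [15] → [15, 17] → [15, 17, 17] → [15, 17, 17, 17] → [15, 17, 17, 17, 17] → [15, 17, 17, 17, 17, 17]
So `result[-1]` = 17

Answer: 17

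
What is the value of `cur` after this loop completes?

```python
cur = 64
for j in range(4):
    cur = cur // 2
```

Halve 4 times: 64 // 2^4 = 4
`cur` takes the values: 64 → 32 → 16 → 8 → 4

Answer: 4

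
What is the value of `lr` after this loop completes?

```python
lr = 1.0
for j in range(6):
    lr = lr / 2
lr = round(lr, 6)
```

Halving LR 6 times: 1 / 2^6
`lr` takes the values: 1.0 → 0.5 → 0.25 → 0.125 → 0.0625 → 0.03125 → 0.015625

Answer: 0.015625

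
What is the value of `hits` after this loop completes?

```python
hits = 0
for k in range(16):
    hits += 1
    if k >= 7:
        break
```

Loop breaks when k reaches 7, hits is 8
`hits` takes the values: 0 → 1 → 2 → 3 → 4 → 5 → 6 → 7 → 8

Answer: 8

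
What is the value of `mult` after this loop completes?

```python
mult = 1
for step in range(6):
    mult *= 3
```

3^6 = 729
`mult` takes the values: 1 → 3 → 9 → 27 → 81 → 243 → 729

Answer: 729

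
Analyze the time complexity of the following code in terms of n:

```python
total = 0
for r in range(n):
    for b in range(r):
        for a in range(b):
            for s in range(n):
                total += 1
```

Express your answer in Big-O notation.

Each loop level contributes: n × n × n × n. Multiplying the contributions gives O(n^4).

Answer: O(n^4)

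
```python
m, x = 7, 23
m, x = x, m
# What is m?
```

Trace:
`m, x = 7, 23` → m = 7; x = 23
`m, x = x, m` → m = 23; x = 7
So m = 23

Answer: 23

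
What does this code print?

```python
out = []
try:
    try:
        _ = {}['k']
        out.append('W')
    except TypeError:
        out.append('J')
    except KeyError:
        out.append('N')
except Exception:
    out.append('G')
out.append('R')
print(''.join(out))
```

Execution trace: 'N' (inner except KeyError) → 'R' (after the try/except). Output: NR

Answer: NR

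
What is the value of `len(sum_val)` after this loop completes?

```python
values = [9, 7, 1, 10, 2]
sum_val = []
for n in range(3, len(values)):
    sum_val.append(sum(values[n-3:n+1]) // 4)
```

Number of 4-element averages
`sum_val` takes the values: [] → [6] → [6, 5]
So `len(sum_val)` = 2

Answer: 2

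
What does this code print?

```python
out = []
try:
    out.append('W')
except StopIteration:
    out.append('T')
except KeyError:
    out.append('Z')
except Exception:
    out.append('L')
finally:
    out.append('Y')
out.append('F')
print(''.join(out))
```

Execution trace: 'W' (try body, no exception) → 'Y' (finally) → 'F' (after the try/except). Output: WYF

Answer: WYF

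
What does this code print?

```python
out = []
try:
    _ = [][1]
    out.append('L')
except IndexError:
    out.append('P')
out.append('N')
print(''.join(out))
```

Execution trace: 'P' (except IndexError) → 'N' (after the try/except). Output: PN

Answer: PN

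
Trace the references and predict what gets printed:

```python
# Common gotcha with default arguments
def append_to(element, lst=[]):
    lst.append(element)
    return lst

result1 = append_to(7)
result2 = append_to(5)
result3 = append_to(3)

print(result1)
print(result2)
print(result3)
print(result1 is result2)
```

Key concept: mutable default argument gotcha.
Step by step:
`result1 = append_to(7)` → result1 = [7]
`result2 = append_to(5)` → result1 = [7, 5] (same object as result2); result2 = [7, 5] (same object as result1)
`result3 = append_to(3)` → result1 = [7, 5, 3] (same object as result2, result3); result2 = [7, 5, 3] (same object as result1, result3); result3 = [7, 5, 3] (same object as result1, result2)
`print(result1)` → prints [7, 5, 3]
`print(result2)` → prints [7, 5, 3]
`print(result3)` → prints [7, 5, 3]
`print(result1 is result2)` → prints True

Answer:
[7, 5, 3]
[7, 5, 3]
[7, 5, 3]
True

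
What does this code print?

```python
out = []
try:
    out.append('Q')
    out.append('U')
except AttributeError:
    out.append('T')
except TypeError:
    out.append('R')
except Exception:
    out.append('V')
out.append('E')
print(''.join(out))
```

Execution trace: 'Q' (try body) → 'U' (try body, no exception) → 'E' (after the try/except). Output: QUE

Answer: QUE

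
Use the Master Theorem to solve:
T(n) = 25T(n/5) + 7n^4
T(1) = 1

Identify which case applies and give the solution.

a=25, b=5, f(n)=7n^4. log_5(25) = 2. Since c=4 > 2 and the regularity condition holds (25(n/5)^4 = (25/5^4)n^4 with 25/5^4 < 1), Case 3 applies: T(n) = Θ(f(n)) = O(n^4).

Answer: O(n^4) - Case 3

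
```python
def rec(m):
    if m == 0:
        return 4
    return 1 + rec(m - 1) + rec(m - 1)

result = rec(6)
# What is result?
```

rec(m) = 1 + 2·rec(m-1), rec(0)=4. Closed form: (4+1)·2^6 - 1 = 319.

Answer: 319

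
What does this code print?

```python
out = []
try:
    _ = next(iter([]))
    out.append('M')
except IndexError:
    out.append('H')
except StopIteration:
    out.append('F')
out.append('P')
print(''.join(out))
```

Execution trace: 'F' (except StopIteration) → 'P' (after the try/except). Output: FP

Answer: FP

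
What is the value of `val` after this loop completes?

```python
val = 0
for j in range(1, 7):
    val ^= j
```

XOR of 1 to 6
`val` takes the values: 0 → 1 → 3 → 0 → 4 → 1 → 7

Answer: 7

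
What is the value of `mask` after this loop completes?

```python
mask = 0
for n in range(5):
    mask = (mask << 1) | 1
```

Build 5 consecutive 1-bits: 0b11111
`mask` takes the values: 0 → 1 → 3 → 7 → 15 → 31

Answer: 31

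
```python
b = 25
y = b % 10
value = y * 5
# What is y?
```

Trace:
`b = 25` → b = 25
`y = b % 10` → y = 5
`value = y * 5` → value = 25
So y = 5

Answer: 5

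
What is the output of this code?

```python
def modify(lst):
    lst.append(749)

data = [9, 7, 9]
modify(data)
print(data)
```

Key concept: function modifies passed list.
Step by step:
`data = [9, 7, 9]` → data = [9, 7, 9]
`modify(data)` → data = [9, 7, 9, 749]
`print(data)` → prints [9, 7, 9, 749]

Answer: [9, 7, 9, 749]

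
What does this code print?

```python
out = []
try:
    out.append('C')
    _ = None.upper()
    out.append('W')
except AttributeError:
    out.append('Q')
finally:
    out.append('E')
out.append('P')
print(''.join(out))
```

Execution trace: 'C' (try body) → 'Q' (except AttributeError) → 'E' (finally) → 'P' (after the try/except). Output: CQEP

Answer: CQEP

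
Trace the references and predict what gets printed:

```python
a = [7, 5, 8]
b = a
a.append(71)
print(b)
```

Key concept: basic list aliasing.
Step by step:
`a = [7, 5, 8]` → a = [7, 5, 8]
`b = a` → b = [7, 5, 8] (same object as a)
`a.append(71)` → a = [7, 5, 8, 71] (same object as b); b = [7, 5, 8, 71] (same object as a)
`print(b)` → prints [7, 5, 8, 71]

Answer: [7, 5, 8, 71]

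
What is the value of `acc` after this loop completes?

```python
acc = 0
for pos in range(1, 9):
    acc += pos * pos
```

Sum of squares 1² to 8² = 204
`acc` takes the values: 0 → 1 → 5 → 14 → 30 → 55 → 91 → 140 → 204

Answer: 204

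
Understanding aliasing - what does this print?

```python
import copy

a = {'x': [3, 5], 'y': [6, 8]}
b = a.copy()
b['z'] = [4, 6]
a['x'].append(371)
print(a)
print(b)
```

Key concept: shallow copy of dict with mutable values.
Step by step:
`a = {'x': [3, 5], 'y': [6, 8]}` → a = {'x': [3, 5], 'y': [6, 8]}
`b = a.copy()` → b = {'x': [3, 5], 'y': [6, 8]}
`b['z'] = [4, 6]` → b = {'x': [3, 5], 'y': [6, 8], 'z': [4, 6]}
`a['x'].append(371)` → a = {'x': [3, 5, 371], 'y': [6, 8]}; b = {'x': [3, 5, 371], 'y': [6, 8], 'z': [4, 6]}
`print(a)` → prints {'x': [3, 5, 371], 'y': [6, 8]}
`print(b)` → prints {'x': [3, 5, 371], 'y': [6, 8], 'z': [4, 6]}

Answer:
{'x': [3, 5, 371], 'y': [6, 8]}
{'x': [3, 5, 371], 'y': [6, 8], 'z': [4, 6]}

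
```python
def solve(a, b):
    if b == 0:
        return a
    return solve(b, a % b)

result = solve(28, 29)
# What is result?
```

solve(28, 29) -> solve(29, 28) -> solve(28, 1) -> solve(1, 0) -> 1

Answer: 1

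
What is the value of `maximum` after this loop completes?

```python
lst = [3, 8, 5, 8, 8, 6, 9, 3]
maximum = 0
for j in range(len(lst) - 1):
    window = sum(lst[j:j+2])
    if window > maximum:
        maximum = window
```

Max sum of 2-element window in [3, 8, 5, 8, 8, 6, 9, 3]
`maximum` takes the values: 0 → 11 → 13 → 16

Answer: 16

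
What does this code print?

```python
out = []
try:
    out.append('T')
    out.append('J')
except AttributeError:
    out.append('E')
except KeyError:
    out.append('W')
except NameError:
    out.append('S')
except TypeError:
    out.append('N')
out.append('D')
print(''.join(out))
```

Execution trace: 'T' (try body) → 'J' (try body, no exception) → 'D' (after the try/except). Output: TJD

Answer: TJD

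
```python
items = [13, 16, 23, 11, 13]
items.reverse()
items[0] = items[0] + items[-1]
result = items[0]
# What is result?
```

Trace:
`items = [13, 16, 23, 11, 13]` → items = [13, 16, 23, 11, 13]
`items.reverse()` → items = [13, 11, 23, 16, 13]
`items[0] = items[0] + items[-1]` → items = [26, 11, 23, 16, 13]
`result = items[0]` → result = 26
So result = 26

Answer: 26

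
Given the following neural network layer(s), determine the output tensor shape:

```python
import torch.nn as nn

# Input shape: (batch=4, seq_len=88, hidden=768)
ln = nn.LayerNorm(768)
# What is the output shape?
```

Input: (4, 88, 768) -> Output: (4, 88, 768)

Answer: (4, 88, 768)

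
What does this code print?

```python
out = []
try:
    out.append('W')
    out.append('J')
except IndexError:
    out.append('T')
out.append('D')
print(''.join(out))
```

Execution trace: 'W' (try body) → 'J' (try body, no exception) → 'D' (after the try/except). Output: WJD

Answer: WJD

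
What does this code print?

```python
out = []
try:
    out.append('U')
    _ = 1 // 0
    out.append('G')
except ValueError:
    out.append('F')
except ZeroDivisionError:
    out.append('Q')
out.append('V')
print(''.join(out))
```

Execution trace: 'U' (try body) → 'Q' (except ZeroDivisionError) → 'V' (after the try/except). Output: UQV

Answer: UQV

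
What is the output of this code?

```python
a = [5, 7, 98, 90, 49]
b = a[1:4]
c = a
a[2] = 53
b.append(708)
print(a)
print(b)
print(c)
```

Key concept: slice vs alias.
Step by step:
`a = [5, 7, 98, 90, 49]` → a = [5, 7, 98, 90, 49]
`b = a[1:4]` → b = [7, 98, 90]
`c = a` → c = [5, 7, 98, 90, 49] (same object as a)
`a[2] = 53` → a = [5, 7, 53, 90, 49] (same object as c); c = [5, 7, 53, 90, 49] (same object as a)
`b.append(708)` → b = [7, 98, 90, 708]
`print(a)` → prints [5, 7, 53, 90, 49]
`print(b)` → prints [7, 98, 90, 708]
`print(c)` → prints [5, 7, 53, 90, 49]

Answer:
[5, 7, 53, 90, 49]
[7, 98, 90, 708]
[5, 7, 53, 90, 49]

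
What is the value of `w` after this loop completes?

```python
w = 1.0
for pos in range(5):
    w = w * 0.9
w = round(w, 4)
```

Exponential decay: 1.0 * 0.9^5
`w` takes the values: 1.0 → 0.9 → 0.81 → 0.729 → 0.6561 → 0.59049 → 0.5905

Answer: 0.5905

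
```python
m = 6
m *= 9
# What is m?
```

Trace:
`m = 6` → m = 6
`m *= 9` → m = 54
So m = 54

Answer: 54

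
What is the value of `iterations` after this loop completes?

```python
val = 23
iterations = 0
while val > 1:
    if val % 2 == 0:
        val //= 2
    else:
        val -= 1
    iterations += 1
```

Steps to reduce 23 to 1
`iterations` takes the values: 0 → 1 → 2 → 3 → 4 → 5 → 6 → 7

Answer: 7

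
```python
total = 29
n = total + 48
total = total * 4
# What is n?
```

Trace:
`total = 29` → total = 29
`n = total + 48` → n = 77
`total = total * 4` → total = 116
So n = 77

Answer: 77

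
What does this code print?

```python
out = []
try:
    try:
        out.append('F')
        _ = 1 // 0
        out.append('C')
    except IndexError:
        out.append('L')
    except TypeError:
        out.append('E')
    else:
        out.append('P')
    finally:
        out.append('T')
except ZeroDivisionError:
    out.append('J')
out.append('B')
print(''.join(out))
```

Execution trace: 'F' (try body) → 'T' (finally) → 'J' (outer except ZeroDivisionError) → 'B' (after the try/except). Output: FTJB

Answer: FTJB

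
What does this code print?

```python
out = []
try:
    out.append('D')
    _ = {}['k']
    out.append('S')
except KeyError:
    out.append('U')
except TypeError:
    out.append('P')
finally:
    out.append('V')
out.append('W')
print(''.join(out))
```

Execution trace: 'D' (try body) → 'U' (except KeyError) → 'V' (finally) → 'W' (after the try/except). Output: DUVW

Answer: DUVW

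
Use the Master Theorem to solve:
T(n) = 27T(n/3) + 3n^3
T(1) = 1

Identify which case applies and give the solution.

a=27, b=3, f(n)=3n^3. log_3(27) = 3. Since c=3 = 3, Case 2 applies: T(n) = Θ(n^log_b(a) · log n) = O(n^3 log n).

Answer: O(n^3 log n) - Case 2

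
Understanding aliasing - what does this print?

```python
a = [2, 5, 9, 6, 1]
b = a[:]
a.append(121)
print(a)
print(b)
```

Key concept: slice [:] creates copy.
Step by step:
`a = [2, 5, 9, 6, 1]` → a = [2, 5, 9, 6, 1]
`b = a[:]` → b = [2, 5, 9, 6, 1]
`a.append(121)` → a = [2, 5, 9, 6, 1, 121]
`print(a)` → prints [2, 5, 9, 6, 1, 121]
`print(b)` → prints [2, 5, 9, 6, 1]

Answer:
[2, 5, 9, 6, 1, 121]
[2, 5, 9, 6, 1]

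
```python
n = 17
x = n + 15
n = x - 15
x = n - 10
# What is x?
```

Trace:
`n = 17` → n = 17
`x = n + 15` → x = 32
`n = x - 15` → n = 17
`x = n - 10` → x = 7
So x = 7

Answer: 7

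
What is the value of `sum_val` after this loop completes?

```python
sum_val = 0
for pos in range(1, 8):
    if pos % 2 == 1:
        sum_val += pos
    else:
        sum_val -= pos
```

Add odd, subtract even
`sum_val` takes the values: 0 → 1 → -1 → 2 → -2 → 3 → -3 → 4

Answer: 4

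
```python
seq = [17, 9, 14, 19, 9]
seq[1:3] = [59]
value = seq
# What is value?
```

Trace:
`seq = [17, 9, 14, 19, 9]` → seq = [17, 9, 14, 19, 9]
`seq[1:3] = [59]` → seq = [17, 59, 19, 9]
`value = seq` → value = [17, 59, 19, 9]
So value = [17, 59, 19, 9]

Answer: [17, 59, 19, 9]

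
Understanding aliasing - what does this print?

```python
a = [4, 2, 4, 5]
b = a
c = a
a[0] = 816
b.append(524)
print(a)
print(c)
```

Key concept: multiple aliases.
Step by step:
`a = [4, 2, 4, 5]` → a = [4, 2, 4, 5]
`b = a` → b = [4, 2, 4, 5] (same object as a)
`c = a` → c = [4, 2, 4, 5] (same object as a, b)
`a[0] = 816` → a = [816, 2, 4, 5] (same object as b, c); b = [816, 2, 4, 5] (same object as a, c); c = [816, 2, 4, 5] (same object as a, b)
`b.append(524)` → a = [816, 2, 4, 5, 524] (same object as b, c); b = [816, 2, 4, 5, 524] (same object as a, c); c = [816, 2, 4, 5, 524] (same object as a, b)
`print(a)` → prints [816, 2, 4, 5, 524]
`print(c)` → prints [816, 2, 4, 5, 524]

Answer:
[816, 2, 4, 5, 524]
[816, 2, 4, 5, 524]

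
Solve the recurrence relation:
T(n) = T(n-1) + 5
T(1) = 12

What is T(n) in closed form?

Unrolling: T(n) = T(1) + 5·(n-1) = 12 + 5(n-1) = 5n + 7.

Answer: T(n) = 5n + 7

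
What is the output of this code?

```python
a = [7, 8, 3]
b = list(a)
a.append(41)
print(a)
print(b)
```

Key concept: list() constructor creates copy.
Step by step:
`a = [7, 8, 3]` → a = [7, 8, 3]
`b = list(a)` → b = [7, 8, 3]
`a.append(41)` → a = [7, 8, 3, 41]
`print(a)` → prints [7, 8, 3, 41]
`print(b)` → prints [7, 8, 3]

Answer:
[7, 8, 3, 41]
[7, 8, 3]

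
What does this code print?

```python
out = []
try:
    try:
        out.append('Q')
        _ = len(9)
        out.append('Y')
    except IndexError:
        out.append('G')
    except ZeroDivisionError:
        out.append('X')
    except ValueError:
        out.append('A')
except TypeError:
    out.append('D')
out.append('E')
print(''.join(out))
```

Execution trace: 'Q' (try body) → 'D' (outer except TypeError) → 'E' (after the try/except). Output: QDE

Answer: QDE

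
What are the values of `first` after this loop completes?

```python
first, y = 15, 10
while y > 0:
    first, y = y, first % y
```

GCD of 15 and 10
`first` takes the values: 15 → 10 → 5

Answer: 5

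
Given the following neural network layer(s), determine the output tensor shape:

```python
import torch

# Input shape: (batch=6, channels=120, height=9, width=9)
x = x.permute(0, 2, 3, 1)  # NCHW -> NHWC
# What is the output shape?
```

Input: (6, 120, 9, 9) -> Output: (6, 9, 9, 120)

Answer: (6, 9, 9, 120)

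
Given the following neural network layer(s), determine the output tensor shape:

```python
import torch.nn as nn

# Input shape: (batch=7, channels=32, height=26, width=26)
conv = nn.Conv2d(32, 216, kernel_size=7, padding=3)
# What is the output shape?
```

Input: (7, 32, 26, 26) -> Output: (7, 216, 26, 26)

Answer: (7, 216, 26, 26)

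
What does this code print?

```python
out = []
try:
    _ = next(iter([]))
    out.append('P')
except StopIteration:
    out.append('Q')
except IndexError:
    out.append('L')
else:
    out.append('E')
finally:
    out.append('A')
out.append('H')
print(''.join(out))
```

Execution trace: 'Q' (except StopIteration) → 'A' (finally) → 'H' (after the try/except). Output: QAH

Answer: QAH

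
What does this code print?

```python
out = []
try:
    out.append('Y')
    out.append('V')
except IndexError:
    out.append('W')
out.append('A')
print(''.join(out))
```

Execution trace: 'Y' (try body) → 'V' (try body, no exception) → 'A' (after the try/except). Output: YVA

Answer: YVA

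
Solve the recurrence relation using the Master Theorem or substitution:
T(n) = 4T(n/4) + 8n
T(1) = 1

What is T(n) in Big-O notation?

By Master Theorem: a=4, b=4, f(n)=8n. Since log_4(4) = 1 and f(n) = Θ(n^1), Case 2 applies. T(n) = O(n log n).

Answer: O(n log n)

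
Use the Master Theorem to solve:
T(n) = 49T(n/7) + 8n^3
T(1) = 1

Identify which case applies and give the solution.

a=49, b=7, f(n)=8n^3. log_7(49) = 2. Since c=3 > 2 and the regularity condition holds (49(n/7)^3 = (49/7^3)n^3 with 49/7^3 < 1), Case 3 applies: T(n) = Θ(f(n)) = O(n^3).

Answer: O(n^3) - Case 3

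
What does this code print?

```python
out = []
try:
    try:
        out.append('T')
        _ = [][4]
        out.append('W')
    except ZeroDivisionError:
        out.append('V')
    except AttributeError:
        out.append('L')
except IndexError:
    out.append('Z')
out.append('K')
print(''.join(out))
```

Execution trace: 'T' (try body) → 'Z' (outer except IndexError) → 'K' (after the try/except). Output: TZK

Answer: TZK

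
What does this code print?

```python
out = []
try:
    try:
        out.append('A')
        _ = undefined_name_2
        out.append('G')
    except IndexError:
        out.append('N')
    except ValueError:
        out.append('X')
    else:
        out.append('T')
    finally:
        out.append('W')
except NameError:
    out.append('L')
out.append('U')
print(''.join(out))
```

Execution trace: 'A' (inner try body) → 'W' (inner finally) → 'L' (outer except NameError) → 'U' (after the try/except). Output: AWLU

Answer: AWLU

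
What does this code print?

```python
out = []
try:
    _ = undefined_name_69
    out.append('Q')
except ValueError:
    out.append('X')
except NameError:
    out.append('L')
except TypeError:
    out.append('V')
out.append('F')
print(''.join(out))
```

Execution trace: 'L' (except NameError) → 'F' (after the try/except). Output: LF

Answer: LF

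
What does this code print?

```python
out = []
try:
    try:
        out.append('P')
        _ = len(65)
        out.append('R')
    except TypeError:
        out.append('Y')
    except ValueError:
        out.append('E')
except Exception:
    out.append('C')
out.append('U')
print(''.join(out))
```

Execution trace: 'P' (inner try body) → 'Y' (inner except TypeError) → 'U' (after the try/except). Output: PYU

Answer: PYU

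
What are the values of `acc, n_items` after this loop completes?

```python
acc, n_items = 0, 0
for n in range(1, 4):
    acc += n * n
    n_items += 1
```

Sum of squares and count
`acc, n_items` takes the values: (0, 0) → (1, 0) → (1, 1) → (5, 1) → (5, 2) → (14, 2) → (14, 3)

Answer: 14, 3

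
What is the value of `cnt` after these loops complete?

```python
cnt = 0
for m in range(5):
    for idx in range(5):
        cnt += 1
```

5 * 5 = 25
`cnt` takes the values: 0 → 1 → 2 → 3 → 4 → 5 → 6 → 7 → 8 → 9 → 10 → 11 → 12 → 13 → 14 → 15 → 16 → 17 → 18 → 19 → 20 → 21 → 22 → 23 → 24 → 25

Answer: 25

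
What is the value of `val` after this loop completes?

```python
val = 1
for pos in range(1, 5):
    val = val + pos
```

Start at 1, add 1 through 4
`val` takes the values: 1 → 2 → 4 → 7 → 11

Answer: 11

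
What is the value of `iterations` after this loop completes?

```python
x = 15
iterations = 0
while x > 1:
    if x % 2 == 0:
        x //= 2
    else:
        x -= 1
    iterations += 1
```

Steps to reduce 15 to 1
`iterations` takes the values: 0 → 1 → 2 → 3 → 4 → 5 → 6

Answer: 6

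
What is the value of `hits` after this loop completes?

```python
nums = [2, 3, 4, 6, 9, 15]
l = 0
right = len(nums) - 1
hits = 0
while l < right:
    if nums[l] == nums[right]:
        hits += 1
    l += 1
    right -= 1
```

Count matching pairs from ends
`hits` takes the values: 0

Answer: 0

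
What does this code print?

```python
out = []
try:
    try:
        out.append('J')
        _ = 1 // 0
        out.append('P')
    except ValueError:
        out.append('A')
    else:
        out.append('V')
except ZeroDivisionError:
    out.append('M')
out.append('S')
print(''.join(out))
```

Execution trace: 'J' (try body) → 'M' (outer except ZeroDivisionError) → 'S' (after the try/except). Output: JMS

Answer: JMS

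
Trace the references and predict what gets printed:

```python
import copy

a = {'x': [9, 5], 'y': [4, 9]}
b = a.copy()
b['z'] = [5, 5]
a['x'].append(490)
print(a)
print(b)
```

Key concept: shallow copy of dict with mutable values.
Step by step:
`a = {'x': [9, 5], 'y': [4, 9]}` → a = {'x': [9, 5], 'y': [4, 9]}
`b = a.copy()` → b = {'x': [9, 5], 'y': [4, 9]}
`b['z'] = [5, 5]` → b = {'x': [9, 5], 'y': [4, 9], 'z': [5, 5]}
`a['x'].append(490)` → a = {'x': [9, 5, 490], 'y': [4, 9]}; b = {'x': [9, 5, 490], 'y': [4, 9], 'z': [5, 5]}
`print(a)` → prints {'x': [9, 5, 490], 'y': [4, 9]}
`print(b)` → prints {'x': [9, 5, 490], 'y': [4, 9], 'z': [5, 5]}

Answer:
{'x': [9, 5, 490], 'y': [4, 9]}
{'x': [9, 5, 490], 'y': [4, 9], 'z': [5, 5]}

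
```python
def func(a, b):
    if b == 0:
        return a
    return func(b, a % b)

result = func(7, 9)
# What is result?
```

func(7, 9) -> func(9, 7) -> func(7, 2) -> func(2, 1) -> func(1, 0) -> 1

Answer: 1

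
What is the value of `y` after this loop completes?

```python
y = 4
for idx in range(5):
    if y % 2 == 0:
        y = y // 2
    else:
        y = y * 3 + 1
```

Collatz-style transformation from 4
`y` takes the values: 4 → 2 → 1 → 4 → 2 → 1

Answer: 1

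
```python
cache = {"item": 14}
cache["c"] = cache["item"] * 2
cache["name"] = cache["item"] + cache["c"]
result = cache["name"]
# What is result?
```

Trace:
`cache = {"item": 14}` → cache = {'item': 14}
`cache["c"] = cache["item"] * 2` → cache = {'item': 14, 'c': 28}
`cache["name"] = cache["item"] + cache["c"]` → cache = {'item': 14, 'c': 28, 'name': 42}
`result = cache["name"]` → result = 42
So result = 42

Answer: 42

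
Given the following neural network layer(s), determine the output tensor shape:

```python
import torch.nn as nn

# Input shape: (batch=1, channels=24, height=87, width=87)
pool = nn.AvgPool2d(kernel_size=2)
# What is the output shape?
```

Input: (1, 24, 87, 87) -> Output: (1, 24, 43, 43)

Answer: (1, 24, 43, 43)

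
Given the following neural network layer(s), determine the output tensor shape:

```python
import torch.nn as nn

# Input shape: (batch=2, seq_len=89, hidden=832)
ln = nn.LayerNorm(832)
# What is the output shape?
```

Input: (2, 89, 832) -> Output: (2, 89, 832)

Answer: (2, 89, 832)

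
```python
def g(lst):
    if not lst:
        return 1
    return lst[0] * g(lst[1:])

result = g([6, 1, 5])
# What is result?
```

Product over [6, 1, 5] = 6 * 1 * 5 = 30

Answer: 30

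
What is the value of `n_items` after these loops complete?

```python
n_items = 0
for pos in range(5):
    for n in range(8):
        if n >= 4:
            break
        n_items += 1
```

Inner breaks at 4, outer runs 5 times
`n_items` takes the values: 0 → 1 → 2 → 3 → 4 → 5 → 6 → 7 → 8 → 9 → 10 → 11 → 12 → 13 → 14 → 15 → 16 → 17 → 18 → 19 → 20

Answer: 20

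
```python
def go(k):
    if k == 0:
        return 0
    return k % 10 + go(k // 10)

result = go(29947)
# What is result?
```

Sum of digits of 29947: 7 + 4 + 9 + 9 + 2 = 31

Answer: 31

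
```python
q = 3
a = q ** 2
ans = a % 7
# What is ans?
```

Trace:
`q = 3` → q = 3
`a = q ** 2` → a = 9
`ans = a % 7` → ans = 2
So ans = 2

Answer: 2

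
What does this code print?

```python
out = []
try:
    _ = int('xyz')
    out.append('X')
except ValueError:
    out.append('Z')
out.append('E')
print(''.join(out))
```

Execution trace: 'Z' (except ValueError) → 'E' (after the try/except). Output: ZE

Answer: ZE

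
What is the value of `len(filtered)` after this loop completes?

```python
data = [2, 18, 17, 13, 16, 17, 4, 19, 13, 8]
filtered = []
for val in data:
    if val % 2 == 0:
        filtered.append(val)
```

Count even numbers in [2, 18, 17, 13, 16, 17, 4, 19, 13, 8]
`filtered` takes the values: [] → [2] → [2, 18] → [2, 18, 16] → [2, 18, 16, 4] → [2, 18, 16, 4, 8]
So `len(filtered)` = 5

Answer: 5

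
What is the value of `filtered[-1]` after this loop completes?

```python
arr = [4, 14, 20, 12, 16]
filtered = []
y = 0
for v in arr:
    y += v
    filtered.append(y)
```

Cumulative sum ends at 66
`filtered` takes the values: [] → [4] → [4, 18] → [4, 18, 38] → [4, 18, 38, 50] → [4, 18, 38, 50, 66]
So `filtered[-1]` = 66

Answer: 66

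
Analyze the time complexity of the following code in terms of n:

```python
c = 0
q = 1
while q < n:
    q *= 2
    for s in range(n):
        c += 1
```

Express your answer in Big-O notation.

Each loop level contributes: log n × n. Multiplying the contributions gives O(n log n).

Answer: O(n log n)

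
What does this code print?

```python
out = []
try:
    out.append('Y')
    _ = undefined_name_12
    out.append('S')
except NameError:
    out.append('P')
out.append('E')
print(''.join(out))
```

Execution trace: 'Y' (try body) → 'P' (except NameError) → 'E' (after the try/except). Output: YPE

Answer: YPE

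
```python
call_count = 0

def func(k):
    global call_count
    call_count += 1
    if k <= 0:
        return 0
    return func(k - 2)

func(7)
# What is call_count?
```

Linear recursion stepping by 2: 5 calls from k=7 down to ≤0.

Answer: 5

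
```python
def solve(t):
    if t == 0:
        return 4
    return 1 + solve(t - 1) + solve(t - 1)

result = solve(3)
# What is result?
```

solve(t) = 1 + 2·solve(t-1), solve(0)=4. Closed form: (4+1)·2^3 - 1 = 39.

Answer: 39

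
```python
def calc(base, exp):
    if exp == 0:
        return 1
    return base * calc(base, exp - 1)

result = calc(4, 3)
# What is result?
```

calc(4, 3) = 4 * 4 * 4 = 64

Answer: 64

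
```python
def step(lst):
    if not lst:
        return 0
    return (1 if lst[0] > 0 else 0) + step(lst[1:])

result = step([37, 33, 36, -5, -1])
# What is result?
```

Count of positive elements in [37, 33, 36, -5, -1] = 3

Answer: 3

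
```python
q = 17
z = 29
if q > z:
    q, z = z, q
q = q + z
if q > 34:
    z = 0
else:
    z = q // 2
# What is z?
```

Trace:
`q = 17` → q = 17
`z = 29` → z = 29
`if q > z: ...` → q > z is False → no variable changes
`q = q + z` → q = 46
`if q > 34: ...` → q > 34 is True → z = 0
So z = 0

Answer: 0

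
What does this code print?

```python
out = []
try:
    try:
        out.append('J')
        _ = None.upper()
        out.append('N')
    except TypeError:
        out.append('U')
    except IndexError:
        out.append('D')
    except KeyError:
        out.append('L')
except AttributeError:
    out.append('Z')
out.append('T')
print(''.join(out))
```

Execution trace: 'J' (try body) → 'Z' (outer except AttributeError) → 'T' (after the try/except). Output: JZT

Answer: JZT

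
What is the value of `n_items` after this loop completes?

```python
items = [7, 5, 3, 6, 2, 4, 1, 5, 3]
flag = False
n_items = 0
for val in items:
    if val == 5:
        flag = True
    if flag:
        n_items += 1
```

Count elements after first 5 in [7, 5, 3, 6, 2, 4, 1, 5, 3]
`n_items` takes the values: 0 → 1 → 2 → 3 → 4 → 5 → 6 → 7 → 8

Answer: 8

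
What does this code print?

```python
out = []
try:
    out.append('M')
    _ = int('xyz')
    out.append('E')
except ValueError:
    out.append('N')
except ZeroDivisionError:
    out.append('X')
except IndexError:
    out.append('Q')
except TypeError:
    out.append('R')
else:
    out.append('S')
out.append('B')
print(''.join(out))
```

Execution trace: 'M' (try body) → 'N' (except ValueError) → 'B' (after the try/except). Output: MNB

Answer: MNB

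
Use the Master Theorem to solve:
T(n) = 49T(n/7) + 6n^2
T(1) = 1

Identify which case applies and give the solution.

a=49, b=7, f(n)=6n^2. log_7(49) = 2. Since c=2 = 2, Case 2 applies: T(n) = Θ(n^log_b(a) · log n) = O(n^2 log n).

Answer: O(n^2 log n) - Case 2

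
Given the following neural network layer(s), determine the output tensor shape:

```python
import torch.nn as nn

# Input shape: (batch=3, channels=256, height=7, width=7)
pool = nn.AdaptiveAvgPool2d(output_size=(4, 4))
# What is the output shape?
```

Input: (3, 256, 7, 7) -> Output: (3, 256, 4, 4)

Answer: (3, 256, 4, 4)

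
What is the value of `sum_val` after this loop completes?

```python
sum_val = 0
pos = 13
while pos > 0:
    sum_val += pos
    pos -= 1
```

Sum 13 down to 1
`sum_val` takes the values: 0 → 13 → 25 → 36 → 46 → 55 → 63 → 70 → 76 → 81 → 85 → 88 → 90 → 91

Answer: 91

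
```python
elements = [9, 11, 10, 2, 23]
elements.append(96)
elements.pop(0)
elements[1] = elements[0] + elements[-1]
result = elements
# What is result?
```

Trace:
`elements = [9, 11, 10, 2, 23]` → elements = [9, 11, 10, 2, 23]
`elements.append(96)` → elements = [9, 11, 10, 2, 23, 96]
`elements.pop(0)` → elements = [11, 10, 2, 23, 96]
`elements[1] = elements[0] + elements[-1]` → elements = [11, 107, 2, 23, 96]
`result = elements` → result = [11, 107, 2, 23, 96]
So result = [11, 107, 2, 23, 96]

Answer: [11, 107, 2, 23, 96]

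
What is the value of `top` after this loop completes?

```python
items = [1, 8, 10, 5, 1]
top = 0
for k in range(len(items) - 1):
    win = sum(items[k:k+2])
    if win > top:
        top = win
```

Max sum of 2-element window in [1, 8, 10, 5, 1]
`top` takes the values: 0 → 9 → 18

Answer: 18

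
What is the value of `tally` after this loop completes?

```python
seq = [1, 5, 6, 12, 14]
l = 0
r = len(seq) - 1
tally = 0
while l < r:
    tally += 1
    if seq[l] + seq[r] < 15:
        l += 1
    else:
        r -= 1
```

Steps to find pair summing to 15
`tally` takes the values: 0 → 1 → 2 → 3 → 4

Answer: 4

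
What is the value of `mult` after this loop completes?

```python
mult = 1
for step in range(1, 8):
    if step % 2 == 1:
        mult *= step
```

Product of odd numbers 1 to 7
`mult` takes the values: 1 → 3 → 15 → 105

Answer: 105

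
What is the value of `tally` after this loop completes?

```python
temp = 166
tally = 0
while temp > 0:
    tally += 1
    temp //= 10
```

Count digits by repeated division by 10
`tally` takes the values: 0 → 1 → 2 → 3

Answer: 3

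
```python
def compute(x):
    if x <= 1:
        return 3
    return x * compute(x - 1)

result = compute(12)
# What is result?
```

compute(12) = 12 * 11 * 10 * 9 * 8 * 7 * 6 * 5 * 4 * 3 * 2 * 3 = 1437004800

Answer: 1437004800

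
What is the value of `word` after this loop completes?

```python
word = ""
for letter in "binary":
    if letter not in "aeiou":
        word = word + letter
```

Remove vowels from 'binary'
`word` takes the values: "" → "b" → "bn" → "bnr" → "bnry"

Answer: "bnry"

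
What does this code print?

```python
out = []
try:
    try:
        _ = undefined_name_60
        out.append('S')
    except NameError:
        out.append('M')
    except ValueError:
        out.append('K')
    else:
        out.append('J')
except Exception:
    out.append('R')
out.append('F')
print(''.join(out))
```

Execution trace: 'M' (inner except NameError) → 'F' (after the try/except). Output: MF

Answer: MF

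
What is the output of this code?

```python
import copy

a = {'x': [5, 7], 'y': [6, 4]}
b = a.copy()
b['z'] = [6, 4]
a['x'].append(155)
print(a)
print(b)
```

Key concept: shallow copy of dict with mutable values.
Step by step:
`a = {'x': [5, 7], 'y': [6, 4]}` → a = {'x': [5, 7], 'y': [6, 4]}
`b = a.copy()` → b = {'x': [5, 7], 'y': [6, 4]}
`b['z'] = [6, 4]` → b = {'x': [5, 7], 'y': [6, 4], 'z': [6, 4]}
`a['x'].append(155)` → a = {'x': [5, 7, 155], 'y': [6, 4]}; b = {'x': [5, 7, 155], 'y': [6, 4], 'z': [6, 4]}
`print(a)` → prints {'x': [5, 7, 155], 'y': [6, 4]}
`print(b)` → prints {'x': [5, 7, 155], 'y': [6, 4], 'z': [6, 4]}

Answer:
{'x': [5, 7, 155], 'y': [6, 4]}
{'x': [5, 7, 155], 'y': [6, 4], 'z': [6, 4]}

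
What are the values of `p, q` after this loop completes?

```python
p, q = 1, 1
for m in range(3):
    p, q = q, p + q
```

Fibonacci: after 3 iterations
`p, q` takes the values: (1, 1) → (1, 2) → (2, 3) → (3, 5)

Answer: 3, 5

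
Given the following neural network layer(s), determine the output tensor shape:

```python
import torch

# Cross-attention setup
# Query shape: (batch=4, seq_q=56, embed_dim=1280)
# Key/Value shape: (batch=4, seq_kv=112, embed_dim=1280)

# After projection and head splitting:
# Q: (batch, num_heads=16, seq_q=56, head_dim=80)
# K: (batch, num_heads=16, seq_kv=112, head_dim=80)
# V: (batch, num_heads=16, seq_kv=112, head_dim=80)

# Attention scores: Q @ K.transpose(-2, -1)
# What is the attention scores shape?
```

Input: (4, 56, 1280) -> Output: (4, 16, 56, 112)

Answer: (4, 16, 56, 112)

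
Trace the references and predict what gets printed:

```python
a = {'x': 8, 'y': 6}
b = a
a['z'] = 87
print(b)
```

Key concept: dict aliasing.
Step by step:
`a = {'x': 8, 'y': 6}` → a = {'x': 8, 'y': 6}
`b = a` → b = {'x': 8, 'y': 6} (same object as a)
`a['z'] = 87` → a = {'x': 8, 'y': 6, 'z': 87} (same object as b); b = {'x': 8, 'y': 6, 'z': 87} (same object as a)
`print(b)` → prints {'x': 8, 'y': 6, 'z': 87}

Answer: {'x': 8, 'y': 6, 'z': 87}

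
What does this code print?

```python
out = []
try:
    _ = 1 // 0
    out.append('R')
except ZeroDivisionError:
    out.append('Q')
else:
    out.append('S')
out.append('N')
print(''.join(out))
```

Execution trace: 'Q' (except ZeroDivisionError) → 'N' (after the try/except). Output: QN

Answer: QN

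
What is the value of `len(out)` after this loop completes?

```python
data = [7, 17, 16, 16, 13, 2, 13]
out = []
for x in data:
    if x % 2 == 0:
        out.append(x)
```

Count even numbers in [7, 17, 16, 16, 13, 2, 13]
`out` takes the values: [] → [16] → [16, 16] → [16, 16, 2]
So `len(out)` = 3

Answer: 3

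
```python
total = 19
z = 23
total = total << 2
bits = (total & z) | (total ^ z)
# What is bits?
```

Trace:
`total = 19` → total = 19
`z = 23` → z = 23
`total = total << 2` → total = 76
`bits = (total & z) | (total ^ z)` → bits = 95
So bits = 95

Answer: 95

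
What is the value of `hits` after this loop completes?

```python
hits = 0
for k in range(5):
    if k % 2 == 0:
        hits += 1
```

Count numbers divisible by 2 in range(5)
`hits` takes the values: 0 → 1 → 2 → 3

Answer: 3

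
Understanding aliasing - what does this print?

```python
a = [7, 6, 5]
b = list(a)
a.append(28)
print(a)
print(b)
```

Key concept: list() constructor creates copy.
Step by step:
`a = [7, 6, 5]` → a = [7, 6, 5]
`b = list(a)` → b = [7, 6, 5]
`a.append(28)` → a = [7, 6, 5, 28]
`print(a)` → prints [7, 6, 5, 28]
`print(b)` → prints [7, 6, 5]

Answer:
[7, 6, 5, 28]
[7, 6, 5]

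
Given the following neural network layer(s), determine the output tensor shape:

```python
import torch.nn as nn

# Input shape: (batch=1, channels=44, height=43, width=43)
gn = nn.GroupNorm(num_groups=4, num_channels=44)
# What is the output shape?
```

Input: (1, 44, 43, 43) -> Output: (1, 44, 43, 43)

Answer: (1, 44, 43, 43)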